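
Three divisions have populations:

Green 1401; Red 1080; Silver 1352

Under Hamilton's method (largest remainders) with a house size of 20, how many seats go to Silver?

7

The standard divisor is 3833/20 ≈ 191.65.
Standard quotas: Green 7.310, Red 5.635, Silver 7.055.
Lower quotas: Green 7, Red 5, Silver 7 (sum 19, leaving 1 seat).
Remainders in descending order: Red 0.635, Green 0.310, Silver 0.055.
The surplus seat goes to Red.
Silver receives 7.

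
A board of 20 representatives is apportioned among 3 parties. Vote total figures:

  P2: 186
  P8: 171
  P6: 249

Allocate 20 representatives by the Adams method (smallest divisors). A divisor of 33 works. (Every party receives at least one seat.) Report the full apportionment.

With modified divisor 33: modified quotas P2 5.636, P8 5.182, P6 7.545.
Rounding up: P2 6, P8 6, P6 8 (total 20).

P2 6, P8 6, P6 8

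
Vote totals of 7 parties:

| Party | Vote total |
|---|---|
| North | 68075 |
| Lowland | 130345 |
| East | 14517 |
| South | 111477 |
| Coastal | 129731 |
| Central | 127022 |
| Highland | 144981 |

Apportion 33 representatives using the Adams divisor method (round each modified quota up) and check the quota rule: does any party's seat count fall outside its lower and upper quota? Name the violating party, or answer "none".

none

Standard quotas: North 3.094, Lowland 5.924, East 0.660, South 5.066, Coastal 5.896, Central 5.773, Highland 6.589.
Adams allocation: North 3, Lowland 6, East 1, South 5, Coastal 6, Central 6, Highland 6.
Every allocation lies between the lower and upper quota.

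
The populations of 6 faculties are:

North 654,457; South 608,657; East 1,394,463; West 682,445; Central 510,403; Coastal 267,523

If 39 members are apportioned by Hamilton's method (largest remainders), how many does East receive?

13

Standard divisor: 4117948 ÷ 39 ≈ 105588.41.
Standard quotas: North 6.1982, South 5.7644, East 13.2066, West 6.4633, Central 4.8339, Coastal 2.5336.
Lower quotas: North 6, South 5, East 13, West 6, Central 4, Coastal 2 (sum 36, leaving 3 seats).
Remainders in descending order: Central 0.8339, South 0.7644, Coastal 0.5336, West 0.4633, East 0.2066, North 0.1982.
Largest remainders: Central, South, Coastal receive the extra seats.
East receives 13.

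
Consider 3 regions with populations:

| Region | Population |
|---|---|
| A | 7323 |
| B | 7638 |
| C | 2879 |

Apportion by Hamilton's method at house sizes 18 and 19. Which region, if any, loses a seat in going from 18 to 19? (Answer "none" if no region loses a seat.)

none

At 18 seats: A 7, B 8, C 3.
At 19 seats: A 8, B 8, C 3.
No region's allocation decreased.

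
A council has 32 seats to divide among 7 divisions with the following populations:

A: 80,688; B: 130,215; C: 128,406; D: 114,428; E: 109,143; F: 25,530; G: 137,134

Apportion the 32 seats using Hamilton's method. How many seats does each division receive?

A=3, B=6, C=6, D=5, E=5, F=1, G=6

Total 725544; standard divisor 725544/32 ≈ 22673.25.
Standard quotas: A 3.5587, B 5.7431, C 5.6633, D 5.0468, E 4.8137, F 1.1260, G 6.0483.
Lower quotas: A 3, B 5, C 5, D 5, E 4, F 1, G 6 (sum 29, leaving 3 seats).
Remainders in descending order: E 0.8137, B 0.7431, C 0.6633, A 0.5587, F 0.1260, G 0.0483, D 0.0468.
The surplus seats go to E, B, C.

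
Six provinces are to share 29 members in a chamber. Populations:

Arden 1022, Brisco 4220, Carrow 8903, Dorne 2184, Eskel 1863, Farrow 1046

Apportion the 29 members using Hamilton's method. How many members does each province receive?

Arden 2, Brisco 6, Carrow 13, Dorne 3, Eskel 3, Farrow 2

Total 19238; standard divisor 19238/29 ≈ 663.379.
Standard quotas: Arden 1.5406, Brisco 6.3614, Carrow 13.4207, Dorne 3.2922, Eskel 2.8083, Farrow 1.5768.
Lower quotas: Arden 1, Brisco 6, Carrow 13, Dorne 3, Eskel 2, Farrow 1 (sum 26, leaving 3 seats).
Remainders in descending order: Eskel 0.8083, Farrow 0.5768, Arden 0.5406, Carrow 0.4207, Brisco 0.3614, Dorne 0.2922.
The surplus seats go to Eskel, Farrow, Arden.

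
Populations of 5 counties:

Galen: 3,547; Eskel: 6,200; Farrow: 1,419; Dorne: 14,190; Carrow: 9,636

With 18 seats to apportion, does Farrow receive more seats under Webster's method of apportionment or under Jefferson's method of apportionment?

Webster

Webster: Galen 2, Eskel 3, Farrow 1, Dorne 7, Carrow 5.
Jefferson: Galen 2, Eskel 3, Farrow 0, Dorne 8, Carrow 5.
Farrow gets 1 under Webster and 0 under Jefferson.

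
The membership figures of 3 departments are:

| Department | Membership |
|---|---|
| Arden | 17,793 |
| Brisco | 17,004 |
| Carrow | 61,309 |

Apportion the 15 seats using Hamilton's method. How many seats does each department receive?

Arden: 3, Brisco: 3, Carrow: 9

The standard divisor is 96106/15 ≈ 6407.067.
Standard quotas: Arden 2.7771, Brisco 2.6539, Carrow 9.5690.
Lower quotas: Arden 2, Brisco 2, Carrow 9 (sum 13, leaving 2 seats).
Remainders in descending order: Arden 0.7771, Brisco 0.6539, Carrow 0.5690.
The surplus seats go to Arden, Brisco.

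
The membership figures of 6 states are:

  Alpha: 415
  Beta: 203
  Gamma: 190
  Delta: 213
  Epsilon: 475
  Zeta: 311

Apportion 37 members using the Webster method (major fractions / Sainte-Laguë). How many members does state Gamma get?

4

Standard divisor 1807/37 ≈ 48.838; standard quotas: Alpha 8.498, Beta 4.157, Gamma 3.890, Delta 4.361, Epsilon 9.726, Zeta 6.368.
Rounding to the nearest integer gives 8, 4, 4, 4, 10, 6 = 36 seats, so the divisor must be adjusted.
With modified divisor 48: modified quotas Alpha 8.646, Beta 4.229, Gamma 3.958, Delta 4.438, Epsilon 9.896, Zeta 6.479.
Rounding to the nearest integer: Alpha 9, Beta 4, Gamma 4, Delta 4, Epsilon 10, Zeta 6 (total 37).
Gamma receives 4.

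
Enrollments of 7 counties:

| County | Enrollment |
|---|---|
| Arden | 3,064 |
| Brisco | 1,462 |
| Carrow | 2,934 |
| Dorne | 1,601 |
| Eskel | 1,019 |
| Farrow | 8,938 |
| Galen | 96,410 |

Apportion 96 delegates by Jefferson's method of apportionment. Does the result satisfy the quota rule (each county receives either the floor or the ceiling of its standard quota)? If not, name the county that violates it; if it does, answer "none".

Galen

Standard quotas: Arden 2.548, Brisco 1.216, Carrow 2.440, Dorne 1.332, Eskel 0.847, Farrow 7.434, Galen 80.183.
Jefferson allocation: Arden 2, Brisco 1, Carrow 2, Dorne 1, Eskel 0, Farrow 7, Galen 83.
Galen has quota 80.183 (lower 80, upper 81) but receives 83 — outside the quota interval.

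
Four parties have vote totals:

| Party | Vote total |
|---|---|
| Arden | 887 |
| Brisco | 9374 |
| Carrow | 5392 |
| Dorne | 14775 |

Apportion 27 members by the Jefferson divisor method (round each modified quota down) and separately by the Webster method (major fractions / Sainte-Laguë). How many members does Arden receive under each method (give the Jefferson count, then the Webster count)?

Jefferson: Arden 0, Brisco 8, Carrow 5, Dorne 14.
Webster: Arden 1, Brisco 8, Carrow 5, Dorne 13.
Arden gets 0 under Jefferson and 1 under Webster.

0 and 1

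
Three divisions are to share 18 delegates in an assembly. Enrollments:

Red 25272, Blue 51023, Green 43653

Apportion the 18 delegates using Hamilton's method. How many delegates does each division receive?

Total 119948; standard divisor 119948/18 ≈ 6663.778.
Standard quotas: Red 3.7924, Blue 7.6568, Green 6.5508.
Lower quotas: Red 3, Blue 7, Green 6 (sum 16, leaving 2 seats).
Remainders in descending order: Red 0.7924, Blue 0.6568, Green 0.5508.
Largest remainders: Red, Blue receive the extra seats.

Red 4, Blue 8, Green 6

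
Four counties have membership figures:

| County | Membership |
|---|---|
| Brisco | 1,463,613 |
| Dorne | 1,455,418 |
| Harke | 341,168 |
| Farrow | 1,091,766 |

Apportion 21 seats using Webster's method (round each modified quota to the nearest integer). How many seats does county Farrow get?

Standard divisor 4351965/21 ≈ 207236.429; standard quotas: Brisco 7.063, Dorne 7.023, Harke 1.646, Farrow 5.268.
Rounding to the nearest integer gives Brisco 7, Dorne 7, Harke 2, Farrow 5 — total 21, matching the house size, so no adjustment is needed.
Farrow receives 5.

5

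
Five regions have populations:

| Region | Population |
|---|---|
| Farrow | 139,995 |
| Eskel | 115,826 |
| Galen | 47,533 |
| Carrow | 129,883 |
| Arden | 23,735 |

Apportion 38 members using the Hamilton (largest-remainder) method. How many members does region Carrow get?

The standard divisor is 456972/38 ≈ 12025.579.
Standard quotas: Farrow 11.6414, Eskel 9.6316, Galen 3.9527, Carrow 10.8006, Arden 1.9737.
Lower quotas: Farrow 11, Eskel 9, Galen 3, Carrow 10, Arden 1 (sum 34, leaving 4 seats).
Remainders in descending order: Arden 0.9737, Galen 0.9527, Carrow 0.8006, Farrow 0.6414, Eskel 0.6316.
The surplus seats go to Arden, Galen, Carrow, Farrow.
Carrow receives 11.

11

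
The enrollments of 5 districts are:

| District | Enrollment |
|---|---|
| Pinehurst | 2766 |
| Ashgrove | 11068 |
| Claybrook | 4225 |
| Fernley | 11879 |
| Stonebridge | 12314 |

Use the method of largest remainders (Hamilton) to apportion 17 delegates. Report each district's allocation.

Total 42252; standard divisor 42252/17 ≈ 2485.412.
Standard quotas: Pinehurst 1.1129, Ashgrove 4.4532, Claybrook 1.6999, Fernley 4.7795, Stonebridge 4.9545.
Lower quotas: Pinehurst 1, Ashgrove 4, Claybrook 1, Fernley 4, Stonebridge 4 (sum 14, leaving 3 seats).
Remainders in descending order: Stonebridge 0.9545, Fernley 0.7795, Claybrook 0.6999, Ashgrove 0.4532, Pinehurst 0.1129.
The surplus seats go to Stonebridge, Fernley, Claybrook.

Pinehurst 1, Ashgrove 4, Claybrook 2, Fernley 5, Stonebridge 5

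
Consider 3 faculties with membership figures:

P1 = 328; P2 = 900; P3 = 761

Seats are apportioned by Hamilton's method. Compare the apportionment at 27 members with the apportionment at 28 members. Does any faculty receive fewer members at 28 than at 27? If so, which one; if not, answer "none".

At 27 seats: P1 5, P2 12, P3 10.
At 28 seats: P1 4, P2 13, P3 11.
P1 drops from 5 to 4.

P1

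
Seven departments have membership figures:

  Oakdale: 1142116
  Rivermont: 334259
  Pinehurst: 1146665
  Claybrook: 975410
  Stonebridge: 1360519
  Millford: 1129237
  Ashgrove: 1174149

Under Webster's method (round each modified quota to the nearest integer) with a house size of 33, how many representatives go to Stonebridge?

6

Standard divisor 7262355/33 ≈ 220071.364; standard quotas: Oakdale 5.190, Rivermont 1.519, Pinehurst 5.210, Claybrook 4.432, Stonebridge 6.182, Millford 5.131, Ashgrove 5.335.
Rounding to the nearest integer gives 5, 2, 5, 4, 6, 5, 5 = 32 seats, so the divisor must be adjusted.
With modified divisor 215100: modified quotas Oakdale 5.310, Rivermont 1.554, Pinehurst 5.331, Claybrook 4.535, Stonebridge 6.325, Millford 5.250, Ashgrove 5.459.
Rounding to the nearest integer: Oakdale 5, Rivermont 2, Pinehurst 5, Claybrook 5, Stonebridge 6, Millford 5, Ashgrove 5 (total 33).
Stonebridge receives 6.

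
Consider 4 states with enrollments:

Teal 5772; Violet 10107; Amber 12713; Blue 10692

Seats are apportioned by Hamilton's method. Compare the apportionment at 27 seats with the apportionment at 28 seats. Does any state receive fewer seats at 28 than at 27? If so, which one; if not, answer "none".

At 27 seats: Teal 4, Violet 7, Amber 9, Blue 7.
At 28 seats: Teal 4, Violet 7, Amber 9, Blue 8.
No state's allocation decreased.

none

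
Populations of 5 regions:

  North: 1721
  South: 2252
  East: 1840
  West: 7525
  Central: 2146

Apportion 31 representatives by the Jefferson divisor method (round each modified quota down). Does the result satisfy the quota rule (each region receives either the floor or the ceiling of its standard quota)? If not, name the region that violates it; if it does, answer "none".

Standard quotas: North 3.446, South 4.509, East 3.684, West 15.066, Central 4.296.
Jefferson allocation: North 3, South 4, East 4, West 16, Central 4.
Every allocation lies between the lower and upper quota.

none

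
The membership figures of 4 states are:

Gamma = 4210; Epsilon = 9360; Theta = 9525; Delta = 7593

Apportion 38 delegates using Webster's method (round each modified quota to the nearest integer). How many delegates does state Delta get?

Standard divisor 30688/38 ≈ 807.579; standard quotas: Gamma 5.213, Epsilon 11.590, Theta 11.795, Delta 9.402.
Rounding to the nearest integer gives Gamma 5, Epsilon 12, Theta 12, Delta 9 — total 38, matching the house size, so no adjustment is needed.
Delta receives 9.

9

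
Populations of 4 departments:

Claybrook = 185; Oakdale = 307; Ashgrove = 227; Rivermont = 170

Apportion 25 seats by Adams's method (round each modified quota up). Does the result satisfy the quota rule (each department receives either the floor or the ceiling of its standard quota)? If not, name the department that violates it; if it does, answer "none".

Standard quotas: Claybrook 5.202, Oakdale 8.633, Ashgrove 6.384, Rivermont 4.781.
Adams allocation: Claybrook 5, Oakdale 9, Ashgrove 6, Rivermont 5.
Every allocation lies between the lower and upper quota.

none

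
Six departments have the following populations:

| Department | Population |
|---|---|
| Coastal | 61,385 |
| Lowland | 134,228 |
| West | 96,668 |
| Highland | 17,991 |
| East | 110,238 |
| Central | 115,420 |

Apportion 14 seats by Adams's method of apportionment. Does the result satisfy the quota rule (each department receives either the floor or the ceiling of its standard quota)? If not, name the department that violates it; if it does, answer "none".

none

Standard quotas: Coastal 1.604, Lowland 3.506, West 2.525, Highland 0.470, East 2.880, Central 3.015.
Adams allocation: Coastal 2, Lowland 3, West 2, Highland 1, East 3, Central 3.
Every allocation lies between the lower and upper quota.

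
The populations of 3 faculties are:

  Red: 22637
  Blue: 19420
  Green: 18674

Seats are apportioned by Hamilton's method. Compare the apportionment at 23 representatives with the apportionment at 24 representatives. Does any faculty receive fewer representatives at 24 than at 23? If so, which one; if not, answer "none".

At 23 seats: Red 9, Blue 7, Green 7.
At 24 seats: Red 9, Blue 8, Green 7.
No faculty's allocation decreased.

none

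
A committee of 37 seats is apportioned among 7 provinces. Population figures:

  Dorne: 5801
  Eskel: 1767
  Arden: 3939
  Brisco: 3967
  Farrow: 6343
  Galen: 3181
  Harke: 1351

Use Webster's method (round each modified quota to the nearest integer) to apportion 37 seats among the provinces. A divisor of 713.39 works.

With modified divisor 713.39: modified quotas Dorne 8.132, Eskel 2.477, Arden 5.522, Brisco 5.561, Farrow 8.891, Galen 4.459, Harke 1.894.
Rounding to the nearest integer: Dorne 8, Eskel 2, Arden 6, Brisco 6, Farrow 9, Galen 4, Harke 2 (total 37).

Dorne: 8; Eskel: 2; Arden: 6; Brisco: 6; Farrow: 9; Galen: 4; Harke: 2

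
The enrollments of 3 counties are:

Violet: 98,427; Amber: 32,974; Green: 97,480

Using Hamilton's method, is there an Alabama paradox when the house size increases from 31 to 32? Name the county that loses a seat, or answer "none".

Amber

At 31 seats: Violet 13, Amber 5, Green 13.
At 32 seats: Violet 14, Amber 4, Green 14.
Amber drops from 5 to 4.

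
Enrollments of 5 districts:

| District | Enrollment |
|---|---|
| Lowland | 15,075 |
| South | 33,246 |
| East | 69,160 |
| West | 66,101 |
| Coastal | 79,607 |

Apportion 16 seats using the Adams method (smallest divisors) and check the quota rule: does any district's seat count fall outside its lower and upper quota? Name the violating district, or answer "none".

Standard quotas: Lowland 0.916, South 2.021, East 4.204, West 4.018, Coastal 4.840.
Adams allocation: Lowland 1, South 2, East 4, West 4, Coastal 5.
Every allocation lies between the lower and upper quota.

none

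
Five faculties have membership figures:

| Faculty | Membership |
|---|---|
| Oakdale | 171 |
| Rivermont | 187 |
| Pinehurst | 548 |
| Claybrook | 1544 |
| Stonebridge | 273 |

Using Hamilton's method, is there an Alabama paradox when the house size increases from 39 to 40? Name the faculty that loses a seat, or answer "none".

At 39 seats: Oakdale 2, Rivermont 3, Pinehurst 8, Claybrook 22, Stonebridge 4.
At 40 seats: Oakdale 2, Rivermont 3, Pinehurst 8, Claybrook 23, Stonebridge 4.
No faculty's allocation decreased.

none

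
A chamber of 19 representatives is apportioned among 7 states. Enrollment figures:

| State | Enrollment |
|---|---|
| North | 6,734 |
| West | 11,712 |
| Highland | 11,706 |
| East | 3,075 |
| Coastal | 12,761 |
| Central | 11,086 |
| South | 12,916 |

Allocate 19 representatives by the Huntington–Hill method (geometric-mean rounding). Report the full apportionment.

With divisor 3706: modified quotas North 1.817, West 3.160, Highland 3.159, East 0.830, Coastal 3.443, Central 2.991, South 3.485.
Geometric-mean thresholds: North √(1·2)=1.414, West √(3·4)=3.464, Highland √(3·4)=3.464, East (min 1), Coastal √(3·4)=3.464, Central √(2·3)=2.449, South √(3·4)=3.464.
Each quota rounded against its threshold gives North 2, West 3, Highland 3, East 1, Coastal 3, Central 3, South 4 (total 19).

North=2, West=3, Highland=3, East=1, Coastal=3, Central=3, South=4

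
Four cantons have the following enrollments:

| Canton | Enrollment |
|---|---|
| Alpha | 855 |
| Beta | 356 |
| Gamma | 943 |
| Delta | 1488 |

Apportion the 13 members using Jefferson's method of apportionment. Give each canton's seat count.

Alpha 3, Beta 1, Gamma 3, Delta 6

Standard divisor 3642/13 ≈ 280.154; standard quotas: Alpha 3.052, Beta 1.271, Gamma 3.366, Delta 5.311.
Rounding down gives 3, 1, 3, 5 = 12 seats, so the divisor must be adjusted.
With modified divisor 240: modified quotas Alpha 3.562, Beta 1.483, Gamma 3.929, Delta 6.200.
Rounding down: Alpha 3, Beta 1, Gamma 3, Delta 6 (total 13).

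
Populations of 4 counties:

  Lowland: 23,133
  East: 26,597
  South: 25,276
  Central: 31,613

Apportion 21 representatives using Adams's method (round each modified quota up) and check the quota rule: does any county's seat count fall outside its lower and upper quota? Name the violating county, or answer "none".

none

Standard quotas: Lowland 4.556, East 5.239, South 4.978, Central 6.227.
Adams allocation: Lowland 5, East 5, South 5, Central 6.
Every allocation lies between the lower and upper quota.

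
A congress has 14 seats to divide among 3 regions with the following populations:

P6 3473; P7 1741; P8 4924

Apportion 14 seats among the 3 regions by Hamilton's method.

P6: 5; P7: 2; P8: 7

Total 10138; standard divisor 10138/14 ≈ 724.143.
Standard quotas: P6 4.796, P7 2.404, P8 6.800.
Lower quotas: P6 4, P7 2, P8 6 (sum 12, leaving 2 seats).
Remainders in descending order: P8 0.800, P6 0.796, P7 0.404.
Largest remainders: P8, P6 receive the extra seats.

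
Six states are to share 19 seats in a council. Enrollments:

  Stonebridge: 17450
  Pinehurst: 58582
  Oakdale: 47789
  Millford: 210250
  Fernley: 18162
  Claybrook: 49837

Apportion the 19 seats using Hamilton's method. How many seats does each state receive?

Standard divisor: 402070 ÷ 19 ≈ 21161.579.
Standard quotas: Stonebridge 0.8246, Pinehurst 2.7683, Oakdale 2.2583, Millford 9.9355, Fernley 0.8583, Claybrook 2.3551.
Lower quotas: Stonebridge 0, Pinehurst 2, Oakdale 2, Millford 9, Fernley 0, Claybrook 2 (sum 15, leaving 4 seats).
Remainders in descending order: Millford 0.9355, Fernley 0.8583, Stonebridge 0.8246, Pinehurst 0.7683, Claybrook 0.3551, Oakdale 0.2583.
The surplus seats go to Millford, Fernley, Stonebridge, Pinehurst.

Stonebridge 1, Pinehurst 3, Oakdale 2, Millford 10, Fernley 1, Claybrook 2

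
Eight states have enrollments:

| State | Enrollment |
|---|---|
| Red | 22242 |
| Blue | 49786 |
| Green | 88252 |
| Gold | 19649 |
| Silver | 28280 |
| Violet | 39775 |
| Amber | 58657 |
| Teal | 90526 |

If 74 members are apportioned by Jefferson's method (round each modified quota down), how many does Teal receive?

18

Standard divisor 397167/74 ≈ 5367.122; standard quotas: Red 4.144, Blue 9.276, Green 16.443, Gold 3.661, Silver 5.269, Violet 7.411, Amber 10.929, Teal 16.867.
Rounding down gives 4, 9, 16, 3, 5, 7, 10, 16 = 70 seats, so the divisor must be adjusted.
With modified divisor 5000: modified quotas Red 4.448, Blue 9.957, Green 17.650, Gold 3.930, Silver 5.656, Violet 7.955, Amber 11.731, Teal 18.105.
Rounding down: Red 4, Blue 9, Green 17, Gold 3, Silver 5, Violet 7, Amber 11, Teal 18 (total 74).
Teal receives 18.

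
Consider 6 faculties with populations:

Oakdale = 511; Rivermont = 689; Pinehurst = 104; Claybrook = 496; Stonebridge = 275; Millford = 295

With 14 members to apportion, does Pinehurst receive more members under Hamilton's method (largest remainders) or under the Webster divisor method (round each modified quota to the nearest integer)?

Hamilton: Oakdale 3, Rivermont 4, Pinehurst 0, Claybrook 3, Stonebridge 2, Millford 2.
Webster: Oakdale 3, Rivermont 4, Pinehurst 1, Claybrook 3, Stonebridge 1, Millford 2.
Pinehurst gets 0 under Hamilton and 1 under Webster.

Webster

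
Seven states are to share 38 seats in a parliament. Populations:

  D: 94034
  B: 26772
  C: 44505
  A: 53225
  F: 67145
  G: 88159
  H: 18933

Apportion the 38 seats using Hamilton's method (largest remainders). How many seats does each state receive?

D 9, B 3, C 4, A 5, F 6, G 9, H 2

The standard divisor is 392773/38 ≈ 10336.132.
Standard quotas: D 9.0976, B 2.5901, C 4.3058, A 5.1494, F 6.4961, G 8.5292, H 1.8317.
Lower quotas: D 9, B 2, C 4, A 5, F 6, G 8, H 1 (sum 35, leaving 3 seats).
Remainders in descending order: H 0.8317, B 0.5901, G 0.5292, F 0.4961, C 0.3058, A 0.1494, D 0.0976.
Largest remainders: H, B, G receive the extra seats.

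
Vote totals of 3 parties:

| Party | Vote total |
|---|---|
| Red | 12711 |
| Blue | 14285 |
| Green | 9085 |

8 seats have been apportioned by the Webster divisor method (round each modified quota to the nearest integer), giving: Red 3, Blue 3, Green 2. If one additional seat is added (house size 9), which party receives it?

Blue

Priority for the next seat is population ÷ (current seats + 0.5).
Priorities: Red 3631.714, Blue 4081.429, Green 3634.000.
Highest priority: Blue.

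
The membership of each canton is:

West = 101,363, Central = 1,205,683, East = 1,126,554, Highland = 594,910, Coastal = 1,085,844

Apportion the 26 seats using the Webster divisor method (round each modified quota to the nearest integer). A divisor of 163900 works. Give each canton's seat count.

With modified divisor 163900: modified quotas West 0.618, Central 7.356, East 6.873, Highland 3.630, Coastal 6.625.
Rounding to the nearest integer: West 1, Central 7, East 7, Highland 4, Coastal 7 (total 26).

West: 1; Central: 7; East: 7; Highland: 4; Coastal: 7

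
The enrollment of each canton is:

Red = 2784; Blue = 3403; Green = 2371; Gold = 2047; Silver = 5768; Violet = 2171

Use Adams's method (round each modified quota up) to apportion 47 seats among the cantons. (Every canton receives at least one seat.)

Red: 7, Blue: 9, Green: 6, Gold: 5, Silver: 14, Violet: 6

Standard divisor 18544/47 ≈ 394.553; standard quotas: Red 7.056, Blue 8.625, Green 6.009, Gold 5.188, Silver 14.619, Violet 5.502.
Rounding up gives 8, 9, 7, 6, 15, 6 = 51 seats, so the divisor must be adjusted.
With modified divisor 420: modified quotas Red 6.629, Blue 8.102, Green 5.645, Gold 4.874, Silver 13.733, Violet 5.169.
Rounding up: Red 7, Blue 9, Green 6, Gold 5, Silver 14, Violet 6 (total 47).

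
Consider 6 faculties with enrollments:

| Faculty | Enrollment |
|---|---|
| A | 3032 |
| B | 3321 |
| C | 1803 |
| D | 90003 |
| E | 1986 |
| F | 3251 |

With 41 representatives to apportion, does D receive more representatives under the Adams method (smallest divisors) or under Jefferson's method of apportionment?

Adams: A 2, B 2, C 1, D 33, E 1, F 2.
Jefferson: A 1, B 1, C 0, D 38, E 0, F 1.
D gets 33 under Adams and 38 under Jefferson.

Jefferson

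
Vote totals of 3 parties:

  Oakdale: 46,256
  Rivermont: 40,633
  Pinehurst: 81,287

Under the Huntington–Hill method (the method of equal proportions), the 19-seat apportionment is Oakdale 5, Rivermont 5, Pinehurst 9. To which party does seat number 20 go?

Pinehurst

Priority for the next seat is population ÷ (√(s·(s+1))).
Priorities: Oakdale 8445.152, Rivermont 7418.537, Pinehurst 8568.402.
Highest priority: Pinehurst.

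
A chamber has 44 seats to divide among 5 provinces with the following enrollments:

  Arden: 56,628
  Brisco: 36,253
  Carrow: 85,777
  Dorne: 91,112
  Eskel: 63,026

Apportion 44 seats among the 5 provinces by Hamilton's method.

Total 332796; standard divisor 332796/44 ≈ 7563.545.
Standard quotas: Arden 7.4870, Brisco 4.7931, Carrow 11.3408, Dorne 12.0462, Eskel 8.3329.
Lower quotas: Arden 7, Brisco 4, Carrow 11, Dorne 12, Eskel 8 (sum 42, leaving 2 seats).
Remainders in descending order: Brisco 0.7931, Arden 0.4870, Carrow 0.3408, Eskel 0.3329, Dorne 0.0462.
The surplus seats go to Brisco, Arden.

Arden=8, Brisco=5, Carrow=11, Dorne=12, Eskel=8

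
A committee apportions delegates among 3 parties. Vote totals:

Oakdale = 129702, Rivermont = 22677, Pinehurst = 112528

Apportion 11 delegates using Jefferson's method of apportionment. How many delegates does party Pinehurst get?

Standard divisor 264907/11 ≈ 24082.455; standard quotas: Oakdale 5.386, Rivermont 0.942, Pinehurst 4.673.
Rounding down gives 5, 0, 4 = 9 seats, so the divisor must be adjusted.
With modified divisor 22100: modified quotas Oakdale 5.869, Rivermont 1.026, Pinehurst 5.092.
Rounding down: Oakdale 5, Rivermont 1, Pinehurst 5 (total 11).
Pinehurst receives 5.

5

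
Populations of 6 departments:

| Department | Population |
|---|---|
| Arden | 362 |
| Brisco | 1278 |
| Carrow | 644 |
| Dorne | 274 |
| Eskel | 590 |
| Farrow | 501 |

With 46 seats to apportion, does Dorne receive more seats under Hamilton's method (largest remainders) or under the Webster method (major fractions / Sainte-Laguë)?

Hamilton

Hamilton: Arden 5, Brisco 16, Carrow 8, Dorne 4, Eskel 7, Farrow 6.
Webster: Arden 5, Brisco 16, Carrow 8, Dorne 3, Eskel 8, Farrow 6.
Dorne gets 4 under Hamilton and 3 under Webster.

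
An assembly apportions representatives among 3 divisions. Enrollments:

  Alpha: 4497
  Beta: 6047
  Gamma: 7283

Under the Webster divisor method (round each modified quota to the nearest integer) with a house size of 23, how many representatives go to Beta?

Standard divisor 17827/23 ≈ 775.087; standard quotas: Alpha 5.802, Beta 7.802, Gamma 9.396.
Rounding to the nearest integer gives Alpha 6, Beta 8, Gamma 9 — total 23, matching the house size, so no adjustment is needed.
Beta receives 8.

8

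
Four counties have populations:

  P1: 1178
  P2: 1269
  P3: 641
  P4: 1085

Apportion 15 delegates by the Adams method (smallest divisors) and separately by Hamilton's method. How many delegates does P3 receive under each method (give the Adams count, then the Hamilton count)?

Adams: P1 4, P2 4, P3 3, P4 4.
Hamilton: P1 4, P2 5, P3 2, P4 4.
P3 gets 3 under Adams and 2 under Hamilton.

3 and 2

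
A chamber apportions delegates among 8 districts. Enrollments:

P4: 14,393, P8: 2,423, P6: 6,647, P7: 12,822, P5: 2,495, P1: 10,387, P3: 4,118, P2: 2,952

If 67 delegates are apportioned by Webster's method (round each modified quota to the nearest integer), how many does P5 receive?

Standard divisor 56237/67 ≈ 839.358; standard quotas: P4 17.148, P8 2.887, P6 7.919, P7 15.276, P5 2.973, P1 12.375, P3 4.906, P2 3.517.
Rounding to the nearest integer gives P4 17, P8 3, P6 8, P7 15, P5 3, P1 12, P3 5, P2 4 — total 67, matching the house size, so no adjustment is needed.
P5 receives 3.

3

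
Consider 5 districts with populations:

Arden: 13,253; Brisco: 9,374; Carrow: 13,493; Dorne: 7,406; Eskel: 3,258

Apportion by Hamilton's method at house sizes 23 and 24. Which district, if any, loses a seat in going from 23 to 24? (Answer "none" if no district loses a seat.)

none

At 23 seats: Arden 6, Brisco 5, Carrow 7, Dorne 4, Eskel 1.
At 24 seats: Arden 7, Brisco 5, Carrow 7, Dorne 4, Eskel 1.
No district's allocation decreased.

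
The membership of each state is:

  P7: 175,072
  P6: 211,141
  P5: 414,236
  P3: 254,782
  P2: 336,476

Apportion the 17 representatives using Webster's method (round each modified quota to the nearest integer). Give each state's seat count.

P7=2, P6=3, P5=5, P3=3, P2=4

Standard divisor 1391707/17 ≈ 81865.118; standard quotas: P7 2.139, P6 2.579, P5 5.060, P3 3.112, P2 4.110.
Rounding to the nearest integer gives P7 2, P6 3, P5 5, P3 3, P2 4 — total 17, matching the house size, so no adjustment is needed.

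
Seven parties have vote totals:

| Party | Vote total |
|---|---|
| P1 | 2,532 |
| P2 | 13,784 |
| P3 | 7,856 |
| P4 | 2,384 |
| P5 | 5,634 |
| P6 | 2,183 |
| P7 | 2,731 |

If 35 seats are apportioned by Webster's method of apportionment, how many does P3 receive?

Standard divisor 37104/35 ≈ 1060.114; standard quotas: P1 2.388, P2 13.002, P3 7.411, P4 2.249, P5 5.315, P6 2.059, P7 2.576.
Rounding to the nearest integer gives 2, 13, 7, 2, 5, 2, 3 = 34 seats, so the divisor must be adjusted.
With modified divisor 1040: modified quotas P1 2.435, P2 13.254, P3 7.554, P4 2.292, P5 5.417, P6 2.099, P7 2.626.
Rounding to the nearest integer: P1 2, P2 13, P3 8, P4 2, P5 5, P6 2, P7 3 (total 35).
P3 receives 8.

8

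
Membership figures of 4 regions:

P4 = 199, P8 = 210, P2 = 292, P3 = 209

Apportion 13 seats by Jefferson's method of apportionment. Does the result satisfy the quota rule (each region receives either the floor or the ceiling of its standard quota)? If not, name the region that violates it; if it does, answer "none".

none

Standard quotas: P4 2.843, P8 3.000, P2 4.171, P3 2.986.
Jefferson allocation: P4 3, P8 3, P2 4, P3 3.
Every allocation lies between the lower and upper quota.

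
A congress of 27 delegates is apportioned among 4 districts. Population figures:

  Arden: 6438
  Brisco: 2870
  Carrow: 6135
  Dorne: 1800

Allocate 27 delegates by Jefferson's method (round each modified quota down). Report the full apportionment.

Arden=10, Brisco=4, Carrow=10, Dorne=3

Standard divisor 17243/27 ≈ 638.63; standard quotas: Arden 10.081, Brisco 4.494, Carrow 9.607, Dorne 2.819.
Rounding down gives 10, 4, 9, 2 = 25 seats, so the divisor must be adjusted.
With modified divisor 590: modified quotas Arden 10.912, Brisco 4.864, Carrow 10.398, Dorne 3.051.
Rounding down: Arden 10, Brisco 4, Carrow 10, Dorne 3 (total 27).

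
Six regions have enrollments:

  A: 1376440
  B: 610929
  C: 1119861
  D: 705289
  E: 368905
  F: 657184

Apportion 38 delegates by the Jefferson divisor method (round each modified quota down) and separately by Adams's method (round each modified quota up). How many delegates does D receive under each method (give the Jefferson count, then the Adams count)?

Jefferson: A 11, B 5, C 9, D 5, E 3, F 5.
Adams: A 10, B 5, C 9, D 6, E 3, F 5.
D gets 5 under Jefferson and 6 under Adams.

5 and 6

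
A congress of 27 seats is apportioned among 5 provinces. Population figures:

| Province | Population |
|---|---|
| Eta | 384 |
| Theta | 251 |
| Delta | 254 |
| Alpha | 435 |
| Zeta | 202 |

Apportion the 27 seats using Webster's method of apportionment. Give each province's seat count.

Standard divisor 1526/27 ≈ 56.519; standard quotas: Eta 6.794, Theta 4.441, Delta 4.494, Alpha 7.697, Zeta 3.574.
Rounding to the nearest integer gives Eta 7, Theta 4, Delta 4, Alpha 8, Zeta 4 — total 27, matching the house size, so no adjustment is needed.

Eta: 7, Theta: 4, Delta: 4, Alpha: 8, Zeta: 4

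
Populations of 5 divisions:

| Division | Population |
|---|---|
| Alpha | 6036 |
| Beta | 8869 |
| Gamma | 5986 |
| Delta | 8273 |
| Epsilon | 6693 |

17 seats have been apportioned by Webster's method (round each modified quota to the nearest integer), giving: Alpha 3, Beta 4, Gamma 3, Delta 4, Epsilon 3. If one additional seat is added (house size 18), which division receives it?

Beta

Priority for the next seat is population ÷ (current seats + 0.5).
Priorities: Alpha 1724.571, Beta 1970.889, Gamma 1710.286, Delta 1838.444, Epsilon 1912.286.
Highest priority: Beta.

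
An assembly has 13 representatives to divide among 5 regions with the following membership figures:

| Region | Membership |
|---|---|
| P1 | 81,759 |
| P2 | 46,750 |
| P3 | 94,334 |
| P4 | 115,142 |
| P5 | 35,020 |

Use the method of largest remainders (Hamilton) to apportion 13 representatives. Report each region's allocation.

The standard divisor is 373005/13 ≈ 28692.692.
Standard quotas: P1 2.8495, P2 1.6293, P3 3.2877, P4 4.0129, P5 1.2205.
Lower quotas: P1 2, P2 1, P3 3, P4 4, P5 1 (sum 11, leaving 2 seats).
Remainders in descending order: P1 0.8495, P2 0.6293, P3 0.2877, P5 0.2205, P4 0.0129.
The surplus seats go to P1, P2.

P1: 3, P2: 2, P3: 3, P4: 4, P5: 1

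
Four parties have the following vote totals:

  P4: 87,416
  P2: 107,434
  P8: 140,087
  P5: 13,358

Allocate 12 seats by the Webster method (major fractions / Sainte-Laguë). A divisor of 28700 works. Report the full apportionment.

With modified divisor 28700: modified quotas P4 3.046, P2 3.743, P8 4.881, P5 0.465.
Rounding to the nearest integer: P4 3, P2 4, P8 5, P5 0 (total 12).

P4 3; P2 4; P8 5; P5 0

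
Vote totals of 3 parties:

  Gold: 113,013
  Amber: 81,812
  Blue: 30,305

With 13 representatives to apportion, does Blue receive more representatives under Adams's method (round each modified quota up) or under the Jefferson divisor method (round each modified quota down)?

Adams

Adams: Gold 6, Amber 5, Blue 2.
Jefferson: Gold 7, Amber 5, Blue 1.
Blue gets 2 under Adams and 1 under Jefferson.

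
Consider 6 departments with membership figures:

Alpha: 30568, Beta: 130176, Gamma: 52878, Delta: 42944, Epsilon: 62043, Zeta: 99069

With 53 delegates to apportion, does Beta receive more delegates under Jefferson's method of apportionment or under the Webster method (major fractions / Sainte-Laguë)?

Jefferson

Jefferson: Alpha 4, Beta 17, Gamma 6, Delta 5, Epsilon 8, Zeta 13.
Webster: Alpha 4, Beta 16, Gamma 7, Delta 5, Epsilon 8, Zeta 13.
Beta gets 17 under Jefferson and 16 under Webster.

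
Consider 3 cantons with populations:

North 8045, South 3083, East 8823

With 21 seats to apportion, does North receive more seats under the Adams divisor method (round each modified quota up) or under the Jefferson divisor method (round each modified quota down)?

Jefferson

Adams: North 8, South 4, East 9.
Jefferson: North 9, South 3, East 9.
North gets 8 under Adams and 9 under Jefferson.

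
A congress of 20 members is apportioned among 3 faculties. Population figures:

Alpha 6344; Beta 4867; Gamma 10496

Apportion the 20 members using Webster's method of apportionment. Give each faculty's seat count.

Standard divisor 21707/20 ≈ 1085.35; standard quotas: Alpha 5.845, Beta 4.484, Gamma 9.671.
Rounding to the nearest integer gives Alpha 6, Beta 4, Gamma 10 — total 20, matching the house size, so no adjustment is needed.

Alpha 6, Beta 4, Gamma 10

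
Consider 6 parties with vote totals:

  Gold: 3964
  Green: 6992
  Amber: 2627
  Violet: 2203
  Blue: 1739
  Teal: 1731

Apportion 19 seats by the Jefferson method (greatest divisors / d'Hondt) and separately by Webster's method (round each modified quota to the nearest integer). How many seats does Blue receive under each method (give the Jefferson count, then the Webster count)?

Jefferson: Gold 4, Green 8, Amber 3, Violet 2, Blue 1, Teal 1.
Webster: Gold 4, Green 7, Amber 2, Violet 2, Blue 2, Teal 2.
Blue gets 1 under Jefferson and 2 under Webster.

1 and 2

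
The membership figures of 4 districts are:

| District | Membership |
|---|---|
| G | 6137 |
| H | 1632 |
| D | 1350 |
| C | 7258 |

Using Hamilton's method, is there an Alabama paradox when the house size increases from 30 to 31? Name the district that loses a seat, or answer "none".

D

At 30 seats: G 11, H 3, D 3, C 13.
At 31 seats: G 12, H 3, D 2, C 14.
D drops from 3 to 2.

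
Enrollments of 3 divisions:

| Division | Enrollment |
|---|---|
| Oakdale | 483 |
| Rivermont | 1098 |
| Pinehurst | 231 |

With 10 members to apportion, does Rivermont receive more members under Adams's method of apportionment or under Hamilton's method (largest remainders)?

Hamilton

Adams: Oakdale 3, Rivermont 5, Pinehurst 2.
Hamilton: Oakdale 3, Rivermont 6, Pinehurst 1.
Rivermont gets 5 under Adams and 6 under Hamilton.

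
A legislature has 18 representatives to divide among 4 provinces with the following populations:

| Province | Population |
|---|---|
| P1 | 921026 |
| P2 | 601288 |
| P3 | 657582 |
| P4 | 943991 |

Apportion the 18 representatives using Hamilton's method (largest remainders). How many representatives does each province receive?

Standard divisor: 3123887 ÷ 18 ≈ 173549.278.
Standard quotas: P1 5.3070, P2 3.4647, P3 3.7890, P4 5.4393.
Lower quotas: P1 5, P2 3, P3 3, P4 5 (sum 16, leaving 2 seats).
Remainders in descending order: P3 0.7890, P2 0.4647, P4 0.4393, P1 0.3070.
Largest remainders: P3, P2 receive the extra seats.

P1: 5, P2: 4, P3: 4, P4: 5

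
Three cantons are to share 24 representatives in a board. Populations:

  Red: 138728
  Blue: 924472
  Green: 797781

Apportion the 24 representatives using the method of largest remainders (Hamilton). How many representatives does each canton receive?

Total 1860981; standard divisor 1860981/24 ≈ 77540.875.
Standard quotas: Red 1.7891, Blue 11.9224, Green 10.2885.
Lower quotas: Red 1, Blue 11, Green 10 (sum 22, leaving 2 seats).
Remainders in descending order: Blue 0.9224, Red 0.7891, Green 0.2885.
Largest remainders: Blue, Red receive the extra seats.

Red=2, Blue=12, Green=10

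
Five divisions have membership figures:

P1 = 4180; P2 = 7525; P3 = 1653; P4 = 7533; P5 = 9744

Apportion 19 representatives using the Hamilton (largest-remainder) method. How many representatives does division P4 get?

5

Standard divisor: 30635 ÷ 19 ≈ 1612.368.
Standard quotas: P1 2.5925, P2 4.6670, P3 1.0252, P4 4.6720, P5 6.0433.
Lower quotas: P1 2, P2 4, P3 1, P4 4, P5 6 (sum 17, leaving 2 seats).
Remainders in descending order: P4 0.6720, P2 0.6670, P1 0.5925, P5 0.0433, P3 0.0252.
Largest remainders: P4, P2 receive the extra seats.
P4 receives 5.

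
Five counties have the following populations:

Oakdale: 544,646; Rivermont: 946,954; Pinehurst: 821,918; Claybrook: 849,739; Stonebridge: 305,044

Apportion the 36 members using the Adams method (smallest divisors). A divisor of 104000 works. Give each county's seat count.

With modified divisor 104000: modified quotas Oakdale 5.237, Rivermont 9.105, Pinehurst 7.903, Claybrook 8.171, Stonebridge 2.933.
Rounding up: Oakdale 6, Rivermont 10, Pinehurst 8, Claybrook 9, Stonebridge 3 (total 36).

Oakdale: 6, Rivermont: 10, Pinehurst: 8, Claybrook: 9, Stonebridge: 3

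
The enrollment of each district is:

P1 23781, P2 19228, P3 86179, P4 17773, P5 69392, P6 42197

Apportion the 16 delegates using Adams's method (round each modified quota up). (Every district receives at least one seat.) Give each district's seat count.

P1: 2; P2: 1; P3: 5; P4: 1; P5: 4; P6: 3

Standard divisor 258550/16 ≈ 16159.375; standard quotas: P1 1.472, P2 1.190, P3 5.333, P4 1.100, P5 4.294, P6 2.611.
Rounding up gives 2, 2, 6, 2, 5, 3 = 20 seats, so the divisor must be adjusted.
With modified divisor 20200: modified quotas P1 1.177, P2 0.952, P3 4.266, P4 0.880, P5 3.435, P6 2.089.
Rounding up: P1 2, P2 1, P3 5, P4 1, P5 4, P6 3 (total 16).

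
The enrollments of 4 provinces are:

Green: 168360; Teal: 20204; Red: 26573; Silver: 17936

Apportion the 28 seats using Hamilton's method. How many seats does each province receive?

Green 20, Teal 3, Red 3, Silver 2

Total 233073; standard divisor 233073/28 ≈ 8324.036.
Standard quotas: Green 20.2258, Teal 2.4272, Red 3.1923, Silver 2.1547.
Lower quotas: Green 20, Teal 2, Red 3, Silver 2 (sum 27, leaving 1 seat).
Remainders in descending order: Teal 0.4272, Green 0.2258, Red 0.1923, Silver 0.1547.
Largest remainder: Teal receives the extra seat.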